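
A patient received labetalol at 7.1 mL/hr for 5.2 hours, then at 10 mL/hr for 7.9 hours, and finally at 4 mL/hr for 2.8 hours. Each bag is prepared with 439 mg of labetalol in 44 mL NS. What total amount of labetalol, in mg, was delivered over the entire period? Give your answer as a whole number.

Concentration = 439 mg ÷ 44 mL = 9.977273 mg/mL
Stage 1: 7.1 mL/hr × 5.2 hr = 36.92 mL → 36.92 mL × 9.977273 mg/mL = 368.3609 mg
Stage 2: 10 mL/hr × 7.9 hr = 79 mL → 79 mL × 9.977273 mg/mL = 788.2045 mg
Stage 3: 4 mL/hr × 2.8 hr = 11.2 mL → 11.2 mL × 9.977273 mg/mL = 111.7455 mg
Total = 368.3609 + 788.2045 + 111.7455 = 1268.311 mg

1268 mg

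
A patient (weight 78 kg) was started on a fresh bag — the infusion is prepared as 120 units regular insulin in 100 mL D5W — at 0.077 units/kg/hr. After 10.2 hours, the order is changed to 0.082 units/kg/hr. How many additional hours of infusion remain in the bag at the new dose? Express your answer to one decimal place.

Initial rate:
Dose = 0.077 units/kg/hr × 78 kg = 6.006 units/hr
Concentration = 120 units ÷ 100 mL = 1.2 units/mL
Rate = 6.006 units/hr ÷ 1.2 units/mL = 5.005 mL/hr
Volume infused so far = 5.005 mL/hr × 10.2 hr = 51.051 mL
Volume remaining = 100 − 51.051 = 48.949 mL
New rate:
Dose = 0.082 units/kg/hr × 78 kg = 6.396 units/hr
Rate = 6.396 units/hr ÷ 1.2 units/mL = 5.33 mL/hr
Time remaining = 48.949 mL ÷ 5.33 mL/hr = 9.183677 hr

9.2 hours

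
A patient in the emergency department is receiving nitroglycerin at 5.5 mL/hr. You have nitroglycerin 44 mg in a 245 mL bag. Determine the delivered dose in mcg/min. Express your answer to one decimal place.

16.5 mcg/min

Concentration = 44 mg ÷ 245 mL = 0.1795918 mg/mL = 179.5918 mcg/mL
Drug rate = 5.5 mL/hr × 179.5918 mcg/mL = 987.7551 mcg/hr
987.7551 mcg/hr ÷ 60 min/hr = 16.46259 mcg/min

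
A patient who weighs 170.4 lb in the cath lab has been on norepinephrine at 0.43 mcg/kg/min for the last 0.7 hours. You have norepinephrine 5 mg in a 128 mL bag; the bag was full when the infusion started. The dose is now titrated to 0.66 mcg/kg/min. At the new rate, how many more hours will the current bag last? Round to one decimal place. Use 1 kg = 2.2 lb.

1.2 hours

Initial rate:
Weight = 170.4 lb ÷ 2.2 lb/kg = 77.45455 kg
Dose = 0.43 mcg/kg/min × 77.45455 kg = 33.30545 mcg/min
33.30545 mcg/min × 60 min/hr = 1998.327 mcg/hr
Concentration = 5 mg ÷ 128 mL = 0.0390625 mg/mL = 39.0625 mcg/mL
Rate = 1998.327 mcg/hr ÷ 39.0625 mcg/mL = 51.15718 mL/hr
Volume infused so far = 51.15718 mL/hr × 0.7 hr = 35.81002 mL
Volume remaining = 128 − 35.81002 = 92.18998 mL
New rate:
Dose = 0.66 mcg/kg/min × 77.45455 kg = 51.12 mcg/min
51.12 mcg/min × 60 min/hr = 3067.2 mcg/hr
Rate = 3067.2 mcg/hr ÷ 39.0625 mcg/mL = 78.52032 mL/hr
Time remaining = 92.18998 mL ÷ 78.52032 mL/hr = 1.174091 hr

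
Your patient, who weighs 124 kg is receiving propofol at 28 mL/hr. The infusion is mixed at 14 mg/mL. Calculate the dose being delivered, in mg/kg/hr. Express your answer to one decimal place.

3.2 mg/kg/hr

Drug rate = 28 mL/hr × 14 mg/mL = 392 mg/hr
392 mg/hr ÷ 124 kg = 3.16129 mg/kg/hr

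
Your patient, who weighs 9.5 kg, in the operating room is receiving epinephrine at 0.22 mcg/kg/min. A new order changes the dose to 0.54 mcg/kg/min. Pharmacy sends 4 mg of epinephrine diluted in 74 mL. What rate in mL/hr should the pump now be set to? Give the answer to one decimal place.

Dose = 0.54 mcg/kg/min × 9.5 kg = 5.13 mcg/min
5.13 mcg/min × 60 min/hr = 307.8 mcg/hr
Concentration = 4 mg ÷ 74 mL = 0.05405405 mg/mL = 54.05405 mcg/mL
Rate = 307.8 mcg/hr ÷ 54.05405 mcg/mL = 5.6943 mL/hr

5.7 mL/hr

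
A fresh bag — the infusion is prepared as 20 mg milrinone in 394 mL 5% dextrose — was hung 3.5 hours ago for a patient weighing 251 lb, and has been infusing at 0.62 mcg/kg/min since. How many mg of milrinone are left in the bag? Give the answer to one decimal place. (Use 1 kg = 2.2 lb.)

Weight = 251 lb ÷ 2.2 lb/kg = 114.0909 kg
Dose = 0.62 mcg/kg/min × 114.0909 kg = 70.73636 mcg/min
70.73636 mcg/min × 60 min/hr = 4244.182 mcg/hr
Concentration = 20 mg ÷ 394 mL = 0.05076142 mg/mL = 50.76142 mcg/mL
Rate = 4244.182 mcg/hr ÷ 50.76142 mcg/mL = 83.61038 mL/hr
Volume infused = 83.61038 mL/hr × 3.5 hr = 292.6363 mL
Volume remaining = 394 − 292.6363 = 101.3637 mL
Drug remaining = 101.3637 mL × 50.76142 mcg/mL = 5145.364 mcg = 5.145364 mg

5.1 mg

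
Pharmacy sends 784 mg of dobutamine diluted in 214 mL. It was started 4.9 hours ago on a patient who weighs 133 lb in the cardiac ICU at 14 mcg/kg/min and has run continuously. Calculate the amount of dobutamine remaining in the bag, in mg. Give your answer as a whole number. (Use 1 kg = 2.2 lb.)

Weight = 133 lb ÷ 2.2 lb/kg = 60.45455 kg
Dose = 14 mcg/kg/min × 60.45455 kg = 846.3636 mcg/min
846.3636 mcg/min × 60 min/hr = 50781.82 mcg/hr
Concentration = 784 mg ÷ 214 mL = 3.663551 mg/mL = 3663.551 mcg/mL
Rate = 50781.82 mcg/hr ÷ 3663.551 mcg/mL = 13.86136 mL/hr
Volume infused = 13.86136 mL/hr × 4.9 hr = 67.92068 mL
Volume remaining = 214 − 67.92068 = 146.0793 mL
Drug remaining = 146.0793 mL × 3663.551 mcg/mL = 535169.1 mcg = 535.1691 mg

535 mg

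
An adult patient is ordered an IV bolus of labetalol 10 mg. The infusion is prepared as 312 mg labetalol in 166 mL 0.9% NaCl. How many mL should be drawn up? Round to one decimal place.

5.3 mL

Concentration = 312 mg ÷ 166 mL = 1.879518 mg/mL
Volume = 10 mg ÷ 1.879518 mg/mL = 5.320513 mL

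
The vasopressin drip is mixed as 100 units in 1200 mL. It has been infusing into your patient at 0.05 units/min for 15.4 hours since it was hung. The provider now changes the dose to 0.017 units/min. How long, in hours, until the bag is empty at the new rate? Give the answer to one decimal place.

Initial rate:
0.05 units/min × 60 min/hr = 3 units/hr
Concentration = 100 units ÷ 1200 mL = 0.08333333 units/mL
Rate = 3 units/hr ÷ 0.08333333 units/mL = 36 mL/hr
Volume infused so far = 36 mL/hr × 15.4 hr = 554.4 mL
Volume remaining = 1200 − 554.4 = 645.6 mL
New rate:
0.017 units/min × 60 min/hr = 1.02 units/hr
Rate = 1.02 units/hr ÷ 0.08333333 units/mL = 12.24 mL/hr
Time remaining = 645.6 mL ÷ 12.24 mL/hr = 52.7451 hr

52.7 hours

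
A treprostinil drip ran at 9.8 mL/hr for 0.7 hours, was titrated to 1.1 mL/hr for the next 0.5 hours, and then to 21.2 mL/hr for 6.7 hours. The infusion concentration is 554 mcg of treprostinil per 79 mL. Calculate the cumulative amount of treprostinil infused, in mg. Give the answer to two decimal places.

Concentration = 554 mcg ÷ 79 mL = 7.012658 mcg/mL
Stage 1: 9.8 mL/hr × 0.7 hr = 6.86 mL → 6.86 mL × 7.012658 mcg/mL = 48.10684 mcg
Stage 2: 1.1 mL/hr × 0.5 hr = 0.55 mL → 0.55 mL × 7.012658 mcg/mL = 3.856962 mcg
Stage 3: 21.2 mL/hr × 6.7 hr = 142.04 mL → 142.04 mL × 7.012658 mcg/mL = 996.078 mcg
Total = 48.10684 + 3.856962 + 996.078 = 1048.042 mcg = 1.048042 mg

1.05 mg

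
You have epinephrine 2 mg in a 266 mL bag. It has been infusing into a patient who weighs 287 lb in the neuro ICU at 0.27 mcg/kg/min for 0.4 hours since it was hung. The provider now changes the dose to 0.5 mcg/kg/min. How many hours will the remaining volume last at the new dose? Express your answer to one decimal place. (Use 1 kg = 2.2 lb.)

0.3 hours

Initial rate:
Weight = 287 lb ÷ 2.2 lb/kg = 130.4545 kg
Dose = 0.27 mcg/kg/min × 130.4545 kg = 35.22273 mcg/min
35.22273 mcg/min × 60 min/hr = 2113.364 mcg/hr
Concentration = 2 mg ÷ 266 mL = 0.007518797 mg/mL = 7.518797 mcg/mL
Rate = 2113.364 mcg/hr ÷ 7.518797 mcg/mL = 281.0774 mL/hr
Volume infused so far = 281.0774 mL/hr × 0.4 hr = 112.4309 mL
Volume remaining = 266 − 112.4309 = 153.5691 mL
New rate:
Dose = 0.5 mcg/kg/min × 130.4545 kg = 65.22727 mcg/min
65.22727 mcg/min × 60 min/hr = 3913.636 mcg/hr
Rate = 3913.636 mcg/hr ÷ 7.518797 mcg/mL = 520.5136 mL/hr
Time remaining = 153.5691 mL ÷ 520.5136 mL/hr = 0.2950337 hr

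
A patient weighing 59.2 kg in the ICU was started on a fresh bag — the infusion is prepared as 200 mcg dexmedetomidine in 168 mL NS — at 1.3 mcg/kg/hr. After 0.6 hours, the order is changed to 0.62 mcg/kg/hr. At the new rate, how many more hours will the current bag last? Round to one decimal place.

Initial rate:
Dose = 1.3 mcg/kg/hr × 59.2 kg = 76.96 mcg/hr
Concentration = 200 mcg ÷ 168 mL = 1.190476 mcg/mL
Rate = 76.96 mcg/hr ÷ 1.190476 mcg/mL = 64.6464 mL/hr
Volume infused so far = 64.6464 mL/hr × 0.6 hr = 38.78784 mL
Volume remaining = 168 − 38.78784 = 129.2122 mL
New rate:
Dose = 0.62 mcg/kg/hr × 59.2 kg = 36.704 mcg/hr
Rate = 36.704 mcg/hr ÷ 1.190476 mcg/mL = 30.83136 mL/hr
Time remaining = 129.2122 mL ÷ 30.83136 mL/hr = 4.190933 hr

4.2 hours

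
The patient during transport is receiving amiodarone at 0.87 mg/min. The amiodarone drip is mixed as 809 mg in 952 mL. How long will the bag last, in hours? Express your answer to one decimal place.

0.87 mg/min × 60 min/hr = 52.2 mg/hr
Concentration = 809 mg ÷ 952 mL = 0.8497899 mg/mL
Rate = 52.2 mg/hr ÷ 0.8497899 mg/mL = 61.42695 mL/hr
Duration = 952 mL ÷ 61.42695 mL/hr = 15.49808 hr

15.5 hours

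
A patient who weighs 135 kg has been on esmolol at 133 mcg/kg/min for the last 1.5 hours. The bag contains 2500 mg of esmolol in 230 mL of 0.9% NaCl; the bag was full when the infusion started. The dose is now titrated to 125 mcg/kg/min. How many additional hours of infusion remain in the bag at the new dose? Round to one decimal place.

Initial rate:
Dose = 133 mcg/kg/min × 135 kg = 17955 mcg/min
17955 mcg/min × 60 min/hr = 1077300 mcg/hr
Concentration = 2500 mg ÷ 230 mL = 10.86957 mg/mL = 10869.57 mcg/mL
Rate = 1077300 mcg/hr ÷ 10869.57 mcg/mL = 99.1116 mL/hr
Volume infused so far = 99.1116 mL/hr × 1.5 hr = 148.6674 mL
Volume remaining = 230 − 148.6674 = 81.3326 mL
New rate:
Dose = 125 mcg/kg/min × 135 kg = 16875 mcg/min
16875 mcg/min × 60 min/hr = 1012500 mcg/hr
Rate = 1012500 mcg/hr ÷ 10869.57 mcg/mL = 93.15 mL/hr
Time remaining = 81.3326 mL ÷ 93.15 mL/hr = 0.8731358 hr

0.9 hours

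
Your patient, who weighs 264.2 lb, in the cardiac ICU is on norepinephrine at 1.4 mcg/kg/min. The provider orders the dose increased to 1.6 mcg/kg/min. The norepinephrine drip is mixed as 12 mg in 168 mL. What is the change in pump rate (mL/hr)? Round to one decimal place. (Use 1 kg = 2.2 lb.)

At the current dose:
Weight = 264.2 lb ÷ 2.2 lb/kg = 120.0909 kg
Dose = 1.4 mcg/kg/min × 120.0909 kg = 168.1273 mcg/min
168.1273 mcg/min × 60 min/hr = 10087.64 mcg/hr
Concentration = 12 mg ÷ 168 mL = 0.07142857 mg/mL = 71.42857 mcg/mL
Rate = 10087.64 mcg/hr ÷ 71.42857 mcg/mL = 141.2269 mL/hr
At the new dose:
Dose = 1.6 mcg/kg/min × 120.0909 kg = 192.1455 mcg/min
192.1455 mcg/min × 60 min/hr = 11528.73 mcg/hr
Rate = 11528.73 mcg/hr ÷ 71.42857 mcg/mL = 161.4022 mL/hr
Change = 161.4022 − 141.2269 = 20.17527 mL/hr → 20.17527 mL/hr increase

20.2 mL/hr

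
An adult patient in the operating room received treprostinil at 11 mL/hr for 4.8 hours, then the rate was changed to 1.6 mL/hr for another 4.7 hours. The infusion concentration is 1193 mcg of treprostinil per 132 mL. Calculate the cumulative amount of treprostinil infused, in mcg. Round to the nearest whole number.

Concentration = 1193 mcg ÷ 132 mL = 9.037879 mcg/mL
Stage 1: 11 mL/hr × 4.8 hr = 52.8 mL → 52.8 mL × 9.037879 mcg/mL = 477.2 mcg
Stage 2: 1.6 mL/hr × 4.7 hr = 7.52 mL → 7.52 mL × 9.037879 mcg/mL = 67.96485 mcg
Total = 477.2 + 67.96485 = 545.1648 mcg

545 mcg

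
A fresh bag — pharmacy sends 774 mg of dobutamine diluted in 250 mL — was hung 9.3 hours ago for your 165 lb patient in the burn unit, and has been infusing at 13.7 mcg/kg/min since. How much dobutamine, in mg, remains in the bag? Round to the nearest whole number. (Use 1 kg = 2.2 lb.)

201 mg

Weight = 165 lb ÷ 2.2 lb/kg = 75 kg
Dose = 13.7 mcg/kg/min × 75 kg = 1027.5 mcg/min
1027.5 mcg/min × 60 min/hr = 61650 mcg/hr
Concentration = 774 mg ÷ 250 mL = 3.096 mg/mL = 3096 mcg/mL
Rate = 61650 mcg/hr ÷ 3096 mcg/mL = 19.91279 mL/hr
Volume infused = 19.91279 mL/hr × 9.3 hr = 185.189 mL
Volume remaining = 250 − 185.189 = 64.81105 mL
Drug remaining = 64.81105 mL × 3096 mcg/mL = 200655 mcg = 200.655 mg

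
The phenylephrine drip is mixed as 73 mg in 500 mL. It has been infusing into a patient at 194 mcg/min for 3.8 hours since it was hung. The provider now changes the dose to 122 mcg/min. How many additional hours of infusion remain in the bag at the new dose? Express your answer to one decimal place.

Initial rate:
194 mcg/min × 60 min/hr = 11640 mcg/hr
Concentration = 73 mg ÷ 500 mL = 0.146 mg/mL = 146 mcg/mL
Rate = 11640 mcg/hr ÷ 146 mcg/mL = 79.72603 mL/hr
Volume infused so far = 79.72603 mL/hr × 3.8 hr = 302.9589 mL
Volume remaining = 500 − 302.9589 = 197.0411 mL
New rate:
122 mcg/min × 60 min/hr = 7320 mcg/hr
Rate = 7320 mcg/hr ÷ 146 mcg/mL = 50.13699 mL/hr
Time remaining = 197.0411 mL ÷ 50.13699 mL/hr = 3.930055 hr

3.9 hours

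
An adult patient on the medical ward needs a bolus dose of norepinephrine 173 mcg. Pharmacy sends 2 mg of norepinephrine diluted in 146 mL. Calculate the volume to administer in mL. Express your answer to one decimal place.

12.6 mL

Concentration = 2 mg ÷ 146 mL = 0.01369863 mg/mL = 13.69863 mcg/mL
Volume = 173 mcg ÷ 13.69863 mcg/mL = 12.629 mL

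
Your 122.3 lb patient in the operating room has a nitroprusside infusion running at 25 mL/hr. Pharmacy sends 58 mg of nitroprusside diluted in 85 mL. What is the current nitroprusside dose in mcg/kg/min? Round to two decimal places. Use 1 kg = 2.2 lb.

Weight = 122.3 lb ÷ 2.2 lb/kg = 55.59091 kg
Concentration = 58 mg ÷ 85 mL = 0.6823529 mg/mL = 682.3529 mcg/mL
Drug rate = 25 mL/hr × 682.3529 mcg/mL = 17058.82 mcg/hr
17058.82 mcg/hr ÷ 60 min/hr = 284.3137 mcg/min
284.3137 mcg/min ÷ 55.59091 kg = 5.114392 mcg/kg/min

5.11 mcg/kg/min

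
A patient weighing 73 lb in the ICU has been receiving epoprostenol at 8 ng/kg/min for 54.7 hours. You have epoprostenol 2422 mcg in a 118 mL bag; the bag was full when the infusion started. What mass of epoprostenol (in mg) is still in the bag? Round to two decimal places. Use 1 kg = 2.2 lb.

Weight = 73 lb ÷ 2.2 lb/kg = 33.18182 kg
Dose = 8 ng/kg/min × 33.18182 kg = 265.4545 ng/min
265.4545 ng/min × 60 min/hr = 15927.27 ng/hr
Concentration = 2422 mcg ÷ 118 mL = 20.52542 mcg/mL = 20525.42 ng/mL
Rate = 15927.27 ng/hr ÷ 20525.42 ng/mL = 0.7759778 mL/hr
Volume infused = 0.7759778 mL/hr × 54.7 hr = 42.44598 mL
Volume remaining = 118 − 42.44598 = 75.55402 mL
Drug remaining = 75.55402 mL × 20525.42 ng/mL = 1550778 ng = 1.550778 mg

1.55 mg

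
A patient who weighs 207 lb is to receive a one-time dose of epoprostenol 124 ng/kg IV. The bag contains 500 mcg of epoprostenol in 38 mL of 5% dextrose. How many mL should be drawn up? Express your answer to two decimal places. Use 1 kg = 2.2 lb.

0.89 mL

Weight = 207 lb ÷ 2.2 lb/kg = 94.09091 kg
Dose = 124 ng/kg × 94.09091 kg = 11667.27 ng
Concentration = 500 mcg ÷ 38 mL = 13.15789 mcg/mL = 13157.89 ng/mL
Volume = 11667.27 ng ÷ 13157.89 ng/mL = 0.8867127 mL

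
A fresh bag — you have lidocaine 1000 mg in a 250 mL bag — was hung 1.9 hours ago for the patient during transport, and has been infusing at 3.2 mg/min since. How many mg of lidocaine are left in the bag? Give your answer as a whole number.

3.2 mg/min × 60 min/hr = 192 mg/hr
Concentration = 1000 mg ÷ 250 mL = 4 mg/mL
Rate = 192 mg/hr ÷ 4 mg/mL = 48 mL/hr
Volume infused = 48 mL/hr × 1.9 hr = 91.2 mL
Volume remaining = 250 − 91.2 = 158.8 mL
Drug remaining = 158.8 mL × 4 mg/mL = 635.2 mg

635 mg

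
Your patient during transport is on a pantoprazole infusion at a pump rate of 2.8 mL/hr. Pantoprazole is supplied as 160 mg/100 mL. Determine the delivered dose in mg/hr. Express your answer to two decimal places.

4.48 mg/hr

Concentration = 160 mg ÷ 100 mL = 1.6 mg/mL
Drug rate = 2.8 mL/hr × 1.6 mg/mL = 4.48 mg/hr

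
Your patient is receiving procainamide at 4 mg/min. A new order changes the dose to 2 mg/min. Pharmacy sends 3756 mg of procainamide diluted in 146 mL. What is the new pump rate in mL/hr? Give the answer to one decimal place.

2 mg/min × 60 min/hr = 120 mg/hr
Concentration = 3756 mg ÷ 146 mL = 25.72603 mg/mL
Rate = 120 mg/hr ÷ 25.72603 mg/mL = 4.664537 mL/hr

4.7 mL/hr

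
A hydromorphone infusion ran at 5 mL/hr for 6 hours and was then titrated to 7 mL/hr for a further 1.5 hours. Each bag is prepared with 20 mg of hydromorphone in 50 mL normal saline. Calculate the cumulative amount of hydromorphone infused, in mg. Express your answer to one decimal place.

Concentration = 20 mg ÷ 50 mL = 0.4 mg/mL
Stage 1: 5 mL/hr × 6 hr = 30 mL → 30 mL × 0.4 mg/mL = 12 mg
Stage 2: 7 mL/hr × 1.5 hr = 10.5 mL → 10.5 mL × 0.4 mg/mL = 4.2 mg
Total = 12 + 4.2 = 16.2 mg

16.2 mg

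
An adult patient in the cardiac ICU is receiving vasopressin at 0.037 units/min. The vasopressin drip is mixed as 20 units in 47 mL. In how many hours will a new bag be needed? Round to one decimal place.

9.0 hours

0.037 units/min × 60 min/hr = 2.22 units/hr
Concentration = 20 units ÷ 47 mL = 0.4255319 units/mL
Rate = 2.22 units/hr ÷ 0.4255319 units/mL = 5.217 mL/hr
Duration = 47 mL ÷ 5.217 mL/hr = 9.009009 hr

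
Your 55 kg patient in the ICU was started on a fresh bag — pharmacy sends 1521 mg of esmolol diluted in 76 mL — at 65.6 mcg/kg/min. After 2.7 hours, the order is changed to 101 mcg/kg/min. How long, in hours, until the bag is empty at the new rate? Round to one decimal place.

2.8 hours

Initial rate:
Dose = 65.6 mcg/kg/min × 55 kg = 3608 mcg/min
3608 mcg/min × 60 min/hr = 216480 mcg/hr
Concentration = 1521 mg ÷ 76 mL = 20.01316 mg/mL = 20013.16 mcg/mL
Rate = 216480 mcg/hr ÷ 20013.16 mcg/mL = 10.81688 mL/hr
Volume infused so far = 10.81688 mL/hr × 2.7 hr = 29.20559 mL
Volume remaining = 76 − 29.20559 = 46.79441 mL
New rate:
Dose = 101 mcg/kg/min × 55 kg = 5555 mcg/min
5555 mcg/min × 60 min/hr = 333300 mcg/hr
Rate = 333300 mcg/hr ÷ 20013.16 mcg/mL = 16.65404 mL/hr
Time remaining = 46.79441 mL ÷ 16.65404 mL/hr = 2.809793 hr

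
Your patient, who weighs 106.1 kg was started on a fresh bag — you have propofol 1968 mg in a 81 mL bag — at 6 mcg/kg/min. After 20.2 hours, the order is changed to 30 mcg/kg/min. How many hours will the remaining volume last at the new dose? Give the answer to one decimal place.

6.3 hours

Initial rate:
Dose = 6 mcg/kg/min × 106.1 kg = 636.6 mcg/min
636.6 mcg/min × 60 min/hr = 38196 mcg/hr
Concentration = 1968 mg ÷ 81 mL = 24.2963 mg/mL = 24296.3 mcg/mL
Rate = 38196 mcg/hr ÷ 24296.3 mcg/mL = 1.572091 mL/hr
Volume infused so far = 1.572091 mL/hr × 20.2 hr = 31.75625 mL
Volume remaining = 81 − 31.75625 = 49.24375 mL
New rate:
Dose = 30 mcg/kg/min × 106.1 kg = 3183 mcg/min
3183 mcg/min × 60 min/hr = 190980 mcg/hr
Rate = 190980 mcg/hr ÷ 24296.3 mcg/mL = 7.860457 mL/hr
Time remaining = 49.24375 mL ÷ 7.860457 mL/hr = 6.264744 hr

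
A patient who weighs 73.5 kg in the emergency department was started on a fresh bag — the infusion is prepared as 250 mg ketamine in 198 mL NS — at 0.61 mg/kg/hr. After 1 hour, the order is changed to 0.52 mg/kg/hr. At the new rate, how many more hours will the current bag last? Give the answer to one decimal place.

5.4 hours

Initial rate:
Dose = 0.61 mg/kg/hr × 73.5 kg = 44.835 mg/hr
Concentration = 250 mg ÷ 198 mL = 1.262626 mg/mL
Rate = 44.835 mg/hr ÷ 1.262626 mg/mL = 35.50932 mL/hr
Volume infused so far = 35.50932 mL/hr × 1 hr = 35.50932 mL
Volume remaining = 198 − 35.50932 = 162.4907 mL
New rate:
Dose = 0.52 mg/kg/hr × 73.5 kg = 38.22 mg/hr
Rate = 38.22 mg/hr ÷ 1.262626 mg/mL = 30.27024 mL/hr
Time remaining = 162.4907 mL ÷ 30.27024 mL/hr = 5.368001 hr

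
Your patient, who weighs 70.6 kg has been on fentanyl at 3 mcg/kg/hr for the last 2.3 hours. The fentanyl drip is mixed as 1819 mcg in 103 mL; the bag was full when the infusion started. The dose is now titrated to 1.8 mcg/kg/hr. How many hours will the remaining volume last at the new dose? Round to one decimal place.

10.5 hours

Initial rate:
Dose = 3 mcg/kg/hr × 70.6 kg = 211.8 mcg/hr
Concentration = 1819 mcg ÷ 103 mL = 17.66019 mcg/mL
Rate = 211.8 mcg/hr ÷ 17.66019 mcg/mL = 11.99307 mL/hr
Volume infused so far = 11.99307 mL/hr × 2.3 hr = 27.58407 mL
Volume remaining = 103 − 27.58407 = 75.41593 mL
New rate:
Dose = 1.8 mcg/kg/hr × 70.6 kg = 127.08 mcg/hr
Rate = 127.08 mcg/hr ÷ 17.66019 mcg/mL = 7.195844 mL/hr
Time remaining = 75.41593 mL ÷ 7.195844 mL/hr = 10.48048 hr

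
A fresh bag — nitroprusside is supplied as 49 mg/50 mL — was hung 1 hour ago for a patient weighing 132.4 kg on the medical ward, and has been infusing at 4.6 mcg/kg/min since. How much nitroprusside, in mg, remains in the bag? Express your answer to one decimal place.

12.5 mg

Dose = 4.6 mcg/kg/min × 132.4 kg = 609.04 mcg/min
609.04 mcg/min × 60 min/hr = 36542.4 mcg/hr
Concentration = 49 mg ÷ 50 mL = 0.98 mg/mL = 980 mcg/mL
Rate = 36542.4 mcg/hr ÷ 980 mcg/mL = 37.28816 mL/hr
Volume infused = 37.28816 mL/hr × 1 hr = 37.28816 mL
Volume remaining = 50 − 37.28816 = 12.71184 mL
Drug remaining = 12.71184 mL × 980 mcg/mL = 12457.6 mcg = 12.4576 mg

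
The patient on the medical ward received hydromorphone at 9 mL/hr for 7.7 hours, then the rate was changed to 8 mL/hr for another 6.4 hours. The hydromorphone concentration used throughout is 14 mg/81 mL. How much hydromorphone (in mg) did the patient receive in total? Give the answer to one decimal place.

20.8 mg

Concentration = 14 mg ÷ 81 mL = 0.1728395 mg/mL
Stage 1: 9 mL/hr × 7.7 hr = 69.3 mL → 69.3 mL × 0.1728395 mg/mL = 11.97778 mg
Stage 2: 8 mL/hr × 6.4 hr = 51.2 mL → 51.2 mL × 0.1728395 mg/mL = 8.849383 mg
Total = 11.97778 + 8.849383 = 20.82716 mg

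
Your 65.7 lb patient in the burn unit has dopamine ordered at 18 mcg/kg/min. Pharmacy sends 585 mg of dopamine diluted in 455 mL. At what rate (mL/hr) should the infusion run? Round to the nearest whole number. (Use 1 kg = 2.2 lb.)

25 mL/hr

Weight = 65.7 lb ÷ 2.2 lb/kg = 29.86364 kg
Dose = 18 mcg/kg/min × 29.86364 kg = 537.5455 mcg/min
537.5455 mcg/min × 60 min/hr = 32252.73 mcg/hr
Concentration = 585 mg ÷ 455 mL = 1.285714 mg/mL = 1285.714 mcg/mL
Rate = 32252.73 mcg/hr ÷ 1285.714 mcg/mL = 25.08545 mL/hr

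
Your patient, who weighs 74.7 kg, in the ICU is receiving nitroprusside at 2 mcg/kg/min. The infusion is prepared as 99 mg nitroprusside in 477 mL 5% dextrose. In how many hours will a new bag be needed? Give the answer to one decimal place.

Dose = 2 mcg/kg/min × 74.7 kg = 149.4 mcg/min
149.4 mcg/min × 60 min/hr = 8964 mcg/hr
Concentration = 99 mg ÷ 477 mL = 0.2075472 mg/mL = 207.5472 mcg/mL
Rate = 8964 mcg/hr ÷ 207.5472 mcg/mL = 43.19018 mL/hr
Duration = 477 mL ÷ 43.19018 mL/hr = 11.04418 hr

11.0 hours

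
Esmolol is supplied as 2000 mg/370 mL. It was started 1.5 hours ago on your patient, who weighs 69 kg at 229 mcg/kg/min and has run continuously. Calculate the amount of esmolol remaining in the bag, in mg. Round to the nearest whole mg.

Dose = 229 mcg/kg/min × 69 kg = 15801 mcg/min
15801 mcg/min × 60 min/hr = 948060 mcg/hr
Concentration = 2000 mg ÷ 370 mL = 5.405405 mg/mL = 5405.405 mcg/mL
Rate = 948060 mcg/hr ÷ 5405.405 mcg/mL = 175.3911 mL/hr
Volume infused = 175.3911 mL/hr × 1.5 hr = 263.0867 mL
Volume remaining = 370 − 263.0867 = 106.9133 mL
Drug remaining = 106.9133 mL × 5405.405 mcg/mL = 577910 mcg = 577.91 mg

578 mg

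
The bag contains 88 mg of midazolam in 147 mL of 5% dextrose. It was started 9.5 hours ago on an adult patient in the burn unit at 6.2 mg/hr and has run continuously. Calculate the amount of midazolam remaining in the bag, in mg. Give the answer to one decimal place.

Concentration = 88 mg ÷ 147 mL = 0.5986395 mg/mL
Rate = 6.2 mg/hr ÷ 0.5986395 mg/mL = 10.35682 mL/hr
Volume infused = 10.35682 mL/hr × 9.5 hr = 98.38977 mL
Volume remaining = 147 − 98.38977 = 48.61023 mL
Drug remaining = 48.61023 mL × 0.5986395 mg/mL = 29.1 mg

29.1 mg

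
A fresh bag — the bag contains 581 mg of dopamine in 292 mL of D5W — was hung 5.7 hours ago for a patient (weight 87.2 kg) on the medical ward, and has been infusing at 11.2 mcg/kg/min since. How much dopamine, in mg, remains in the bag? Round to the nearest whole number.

247 mg

Dose = 11.2 mcg/kg/min × 87.2 kg = 976.64 mcg/min
976.64 mcg/min × 60 min/hr = 58598.4 mcg/hr
Concentration = 581 mg ÷ 292 mL = 1.989726 mg/mL = 1989.726 mcg/mL
Rate = 58598.4 mcg/hr ÷ 1989.726 mcg/mL = 29.45049 mL/hr
Volume infused = 29.45049 mL/hr × 5.7 hr = 167.8678 mL
Volume remaining = 292 − 167.8678 = 124.1322 mL
Drug remaining = 124.1322 mL × 1989.726 mcg/mL = 246989.1 mcg = 246.9891 mg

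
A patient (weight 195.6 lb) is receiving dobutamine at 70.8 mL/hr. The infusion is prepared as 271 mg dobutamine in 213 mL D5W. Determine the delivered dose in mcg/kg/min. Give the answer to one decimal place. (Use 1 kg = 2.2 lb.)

16.9 mcg/kg/min

Weight = 195.6 lb ÷ 2.2 lb/kg = 88.90909 kg
Concentration = 271 mg ÷ 213 mL = 1.2723 mg/mL = 1272.3 mcg/mL
Drug rate = 70.8 mL/hr × 1272.3 mcg/mL = 90078.87 mcg/hr
90078.87 mcg/hr ÷ 60 min/hr = 1501.315 mcg/min
1501.315 mcg/min ÷ 88.90909 kg = 16.88595 mcg/kg/min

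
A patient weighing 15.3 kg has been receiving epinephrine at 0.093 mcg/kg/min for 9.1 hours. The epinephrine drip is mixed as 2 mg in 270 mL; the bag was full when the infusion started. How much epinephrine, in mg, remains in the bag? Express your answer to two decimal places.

1.22 mg

Dose = 0.093 mcg/kg/min × 15.3 kg = 1.4229 mcg/min
1.4229 mcg/min × 60 min/hr = 85.374 mcg/hr
Concentration = 2 mg ÷ 270 mL = 0.007407407 mg/mL = 7.407407 mcg/mL
Rate = 85.374 mcg/hr ÷ 7.407407 mcg/mL = 11.52549 mL/hr
Volume infused = 11.52549 mL/hr × 9.1 hr = 104.882 mL
Volume remaining = 270 − 104.882 = 165.118 mL
Drug remaining = 165.118 mL × 7.407407 mcg/mL = 1223.097 mcg = 1.223097 mg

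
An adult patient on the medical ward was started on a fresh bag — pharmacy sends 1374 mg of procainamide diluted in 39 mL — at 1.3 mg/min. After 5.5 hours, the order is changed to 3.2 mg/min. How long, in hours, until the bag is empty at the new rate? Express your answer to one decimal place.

4.9 hours

Initial rate:
1.3 mg/min × 60 min/hr = 78 mg/hr
Concentration = 1374 mg ÷ 39 mL = 35.23077 mg/mL
Rate = 78 mg/hr ÷ 35.23077 mg/mL = 2.213974 mL/hr
Volume infused so far = 2.213974 mL/hr × 5.5 hr = 12.17686 mL
Volume remaining = 39 − 12.17686 = 26.82314 mL
New rate:
3.2 mg/min × 60 min/hr = 192 mg/hr
Rate = 192 mg/hr ÷ 35.23077 mg/mL = 5.449782 mL/hr
Time remaining = 26.82314 mL ÷ 5.449782 mL/hr = 4.921875 hr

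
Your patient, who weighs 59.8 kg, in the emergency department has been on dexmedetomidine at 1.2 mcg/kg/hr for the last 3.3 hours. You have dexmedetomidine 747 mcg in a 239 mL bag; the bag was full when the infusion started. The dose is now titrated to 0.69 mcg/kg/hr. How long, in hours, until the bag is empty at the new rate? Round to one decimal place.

12.4 hours

Initial rate:
Dose = 1.2 mcg/kg/hr × 59.8 kg = 71.76 mcg/hr
Concentration = 747 mcg ÷ 239 mL = 3.125523 mcg/mL
Rate = 71.76 mcg/hr ÷ 3.125523 mcg/mL = 22.95936 mL/hr
Volume infused so far = 22.95936 mL/hr × 3.3 hr = 75.76588 mL
Volume remaining = 239 − 75.76588 = 163.2341 mL
New rate:
Dose = 0.69 mcg/kg/hr × 59.8 kg = 41.262 mcg/hr
Rate = 41.262 mcg/hr ÷ 3.125523 mcg/mL = 13.20163 mL/hr
Time remaining = 163.2341 mL ÷ 13.20163 mL/hr = 12.36469 hr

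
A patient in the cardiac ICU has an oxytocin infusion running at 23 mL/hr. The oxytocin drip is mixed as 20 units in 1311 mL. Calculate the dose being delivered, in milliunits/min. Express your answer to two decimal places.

Concentration = 20 units ÷ 1311 mL = 0.01525553 units/mL = 15.25553 milliunits/mL
Drug rate = 23 mL/hr × 15.25553 milliunits/mL = 350.8772 milliunits/hr
350.8772 milliunits/hr ÷ 60 min/hr = 5.847953 milliunits/min

5.85 milliunits/min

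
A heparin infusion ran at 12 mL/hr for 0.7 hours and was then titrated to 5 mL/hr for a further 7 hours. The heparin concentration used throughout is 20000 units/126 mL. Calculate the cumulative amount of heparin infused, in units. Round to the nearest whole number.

6889 units

Concentration = 20000 units ÷ 126 mL = 158.7302 units/mL
Stage 1: 12 mL/hr × 0.7 hr = 8.4 mL → 8.4 mL × 158.7302 units/mL = 1333.333 units
Stage 2: 5 mL/hr × 7 hr = 35 mL → 35 mL × 158.7302 units/mL = 5555.556 units
Total = 1333.333 + 5555.556 = 6888.889 units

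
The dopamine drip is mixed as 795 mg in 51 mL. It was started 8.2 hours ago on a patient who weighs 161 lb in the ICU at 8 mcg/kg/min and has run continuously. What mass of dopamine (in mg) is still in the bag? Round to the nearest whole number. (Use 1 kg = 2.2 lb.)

507 mg

Weight = 161 lb ÷ 2.2 lb/kg = 73.18182 kg
Dose = 8 mcg/kg/min × 73.18182 kg = 585.4545 mcg/min
585.4545 mcg/min × 60 min/hr = 35127.27 mcg/hr
Concentration = 795 mg ÷ 51 mL = 15.58824 mg/mL = 15588.24 mcg/mL
Rate = 35127.27 mcg/hr ÷ 15588.24 mcg/mL = 2.253448 mL/hr
Volume infused = 2.253448 mL/hr × 8.2 hr = 18.47827 mL
Volume remaining = 51 − 18.47827 = 32.52173 mL
Drug remaining = 32.52173 mL × 15588.24 mcg/mL = 506956.4 mcg = 506.9564 mg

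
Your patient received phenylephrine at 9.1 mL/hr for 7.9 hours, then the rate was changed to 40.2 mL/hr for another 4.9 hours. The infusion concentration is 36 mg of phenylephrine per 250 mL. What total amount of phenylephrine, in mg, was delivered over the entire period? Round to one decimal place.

38.7 mg

Concentration = 36 mg ÷ 250 mL = 0.144 mg/mL
Stage 1: 9.1 mL/hr × 7.9 hr = 71.89 mL → 71.89 mL × 0.144 mg/mL = 10.35216 mg
Stage 2: 40.2 mL/hr × 4.9 hr = 196.98 mL → 196.98 mL × 0.144 mg/mL = 28.36512 mg
Total = 10.35216 + 28.36512 = 38.71728 mg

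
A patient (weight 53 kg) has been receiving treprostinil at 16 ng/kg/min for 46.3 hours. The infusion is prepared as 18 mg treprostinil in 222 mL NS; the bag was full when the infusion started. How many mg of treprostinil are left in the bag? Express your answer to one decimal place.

Dose = 16 ng/kg/min × 53 kg = 848 ng/min
848 ng/min × 60 min/hr = 50880 ng/hr
Concentration = 18 mg ÷ 222 mL = 0.08108108 mg/mL = 81081.08 ng/mL
Rate = 50880 ng/hr ÷ 81081.08 ng/mL = 0.62752 mL/hr
Volume infused = 0.62752 mL/hr × 46.3 hr = 29.05418 mL
Volume remaining = 222 − 29.05418 = 192.9458 mL
Drug remaining = 192.9458 mL × 81081.08 ng/mL = 15644256 ng = 15.64426 mg

15.6 mg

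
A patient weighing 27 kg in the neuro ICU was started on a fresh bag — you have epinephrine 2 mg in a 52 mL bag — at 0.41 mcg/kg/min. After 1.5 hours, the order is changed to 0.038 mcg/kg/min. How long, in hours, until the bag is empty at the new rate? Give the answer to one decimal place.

Initial rate:
Dose = 0.41 mcg/kg/min × 27 kg = 11.07 mcg/min
11.07 mcg/min × 60 min/hr = 664.2 mcg/hr
Concentration = 2 mg ÷ 52 mL = 0.03846154 mg/mL = 38.46154 mcg/mL
Rate = 664.2 mcg/hr ÷ 38.46154 mcg/mL = 17.2692 mL/hr
Volume infused so far = 17.2692 mL/hr × 1.5 hr = 25.9038 mL
Volume remaining = 52 − 25.9038 = 26.0962 mL
New rate:
Dose = 0.038 mcg/kg/min × 27 kg = 1.026 mcg/min
1.026 mcg/min × 60 min/hr = 61.56 mcg/hr
Rate = 61.56 mcg/hr ÷ 38.46154 mcg/mL = 1.60056 mL/hr
Time remaining = 26.0962 mL ÷ 1.60056 mL/hr = 16.30442 hr

16.3 hours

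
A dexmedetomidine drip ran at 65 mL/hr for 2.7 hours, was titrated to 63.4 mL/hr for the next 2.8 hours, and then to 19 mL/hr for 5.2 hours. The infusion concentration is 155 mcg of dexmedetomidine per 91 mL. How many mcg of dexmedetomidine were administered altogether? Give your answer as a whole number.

Concentration = 155 mcg ÷ 91 mL = 1.703297 mcg/mL
Stage 1: 65 mL/hr × 2.7 hr = 175.5 mL → 175.5 mL × 1.703297 mcg/mL = 298.9286 mcg
Stage 2: 63.4 mL/hr × 2.8 hr = 177.52 mL → 177.52 mL × 1.703297 mcg/mL = 302.3692 mcg
Stage 3: 19 mL/hr × 5.2 hr = 98.8 mL → 98.8 mL × 1.703297 mcg/mL = 168.2857 mcg
Total = 298.9286 + 302.3692 + 168.2857 = 769.5835 mcg

770 mcg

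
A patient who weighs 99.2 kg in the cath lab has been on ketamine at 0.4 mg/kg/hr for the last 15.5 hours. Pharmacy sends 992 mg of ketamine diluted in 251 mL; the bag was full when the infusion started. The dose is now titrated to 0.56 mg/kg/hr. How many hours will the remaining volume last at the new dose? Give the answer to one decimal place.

6.8 hours

Initial rate:
Dose = 0.4 mg/kg/hr × 99.2 kg = 39.68 mg/hr
Concentration = 992 mg ÷ 251 mL = 3.952191 mg/mL
Rate = 39.68 mg/hr ÷ 3.952191 mg/mL = 10.04 mL/hr
Volume infused so far = 10.04 mL/hr × 15.5 hr = 155.62 mL
Volume remaining = 251 − 155.62 = 95.38 mL
New rate:
Dose = 0.56 mg/kg/hr × 99.2 kg = 55.552 mg/hr
Rate = 55.552 mg/hr ÷ 3.952191 mg/mL = 14.056 mL/hr
Time remaining = 95.38 mL ÷ 14.056 mL/hr = 6.785714 hr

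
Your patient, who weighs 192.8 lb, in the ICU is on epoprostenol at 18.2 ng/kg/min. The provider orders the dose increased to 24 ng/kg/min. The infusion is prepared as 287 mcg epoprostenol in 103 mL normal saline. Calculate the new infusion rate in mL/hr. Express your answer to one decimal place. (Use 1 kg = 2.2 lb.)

45.3 mL/hr

Weight = 192.8 lb ÷ 2.2 lb/kg = 87.63636 kg
Dose = 24 ng/kg/min × 87.63636 kg = 2103.273 ng/min
2103.273 ng/min × 60 min/hr = 126196.4 ng/hr
Concentration = 287 mcg ÷ 103 mL = 2.786408 mcg/mL = 2786.408 ng/mL
Rate = 126196.4 ng/hr ÷ 2786.408 ng/mL = 45.28998 mL/hr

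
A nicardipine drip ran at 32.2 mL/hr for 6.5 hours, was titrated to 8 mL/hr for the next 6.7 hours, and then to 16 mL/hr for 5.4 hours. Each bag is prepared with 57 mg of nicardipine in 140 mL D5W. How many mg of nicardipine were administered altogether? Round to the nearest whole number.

Concentration = 57 mg ÷ 140 mL = 0.4071429 mg/mL
Stage 1: 32.2 mL/hr × 6.5 hr = 209.3 mL → 209.3 mL × 0.4071429 mg/mL = 85.215 mg
Stage 2: 8 mL/hr × 6.7 hr = 53.6 mL → 53.6 mL × 0.4071429 mg/mL = 21.82286 mg
Stage 3: 16 mL/hr × 5.4 hr = 86.4 mL → 86.4 mL × 0.4071429 mg/mL = 35.17714 mg
Total = 85.215 + 21.82286 + 35.17714 = 142.215 mg

142 mg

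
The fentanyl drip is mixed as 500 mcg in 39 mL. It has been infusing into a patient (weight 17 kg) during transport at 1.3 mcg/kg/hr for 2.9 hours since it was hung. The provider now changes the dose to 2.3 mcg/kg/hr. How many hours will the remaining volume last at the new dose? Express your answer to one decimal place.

Initial rate:
Dose = 1.3 mcg/kg/hr × 17 kg = 22.1 mcg/hr
Concentration = 500 mcg ÷ 39 mL = 12.82051 mcg/mL
Rate = 22.1 mcg/hr ÷ 12.82051 mcg/mL = 1.7238 mL/hr
Volume infused so far = 1.7238 mL/hr × 2.9 hr = 4.99902 mL
Volume remaining = 39 − 4.99902 = 34.00098 mL
New rate:
Dose = 2.3 mcg/kg/hr × 17 kg = 39.1 mcg/hr
Rate = 39.1 mcg/hr ÷ 12.82051 mcg/mL = 3.0498 mL/hr
Time remaining = 34.00098 mL ÷ 3.0498 mL/hr = 11.14859 hr

11.1 hours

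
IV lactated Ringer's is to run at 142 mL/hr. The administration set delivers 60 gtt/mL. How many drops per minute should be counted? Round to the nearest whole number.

142 mL/hr ÷ 60 min/hr = 2.366667 mL/min
2.366667 mL/min × 60 gtt/mL = 142 gtt/min

142 gtt/min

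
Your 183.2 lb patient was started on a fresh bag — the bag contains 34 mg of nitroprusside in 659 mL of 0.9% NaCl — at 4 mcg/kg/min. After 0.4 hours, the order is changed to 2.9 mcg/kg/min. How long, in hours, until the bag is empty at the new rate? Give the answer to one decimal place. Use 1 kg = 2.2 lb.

Initial rate:
Weight = 183.2 lb ÷ 2.2 lb/kg = 83.27273 kg
Dose = 4 mcg/kg/min × 83.27273 kg = 333.0909 mcg/min
333.0909 mcg/min × 60 min/hr = 19985.45 mcg/hr
Concentration = 34 mg ÷ 659 mL = 0.05159332 mg/mL = 51.59332 mcg/mL
Rate = 19985.45 mcg/hr ÷ 51.59332 mcg/mL = 387.3651 mL/hr
Volume infused so far = 387.3651 mL/hr × 0.4 hr = 154.9461 mL
Volume remaining = 659 − 154.9461 = 504.0539 mL
New rate:
Dose = 2.9 mcg/kg/min × 83.27273 kg = 241.4909 mcg/min
241.4909 mcg/min × 60 min/hr = 14489.45 mcg/hr
Rate = 14489.45 mcg/hr ÷ 51.59332 mcg/mL = 280.8397 mL/hr
Time remaining = 504.0539 mL ÷ 280.8397 mL/hr = 1.79481 hr

1.8 hours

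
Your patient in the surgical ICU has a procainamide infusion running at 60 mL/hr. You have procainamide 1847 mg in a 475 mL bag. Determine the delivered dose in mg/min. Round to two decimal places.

3.89 mg/min

Concentration = 1847 mg ÷ 475 mL = 3.888421 mg/mL
Drug rate = 60 mL/hr × 3.888421 mg/mL = 233.3053 mg/hr
233.3053 mg/hr ÷ 60 min/hr = 3.888421 mg/min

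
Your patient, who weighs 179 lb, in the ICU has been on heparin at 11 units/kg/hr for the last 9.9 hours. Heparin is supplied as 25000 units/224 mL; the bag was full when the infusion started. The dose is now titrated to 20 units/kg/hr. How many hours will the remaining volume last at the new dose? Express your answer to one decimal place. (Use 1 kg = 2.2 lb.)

9.9 hours

Initial rate:
Weight = 179 lb ÷ 2.2 lb/kg = 81.36364 kg
Dose = 11 units/kg/hr × 81.36364 kg = 895 units/hr
Concentration = 25000 units ÷ 224 mL = 111.6071 units/mL
Rate = 895 units/hr ÷ 111.6071 units/mL = 8.0192 mL/hr
Volume infused so far = 8.0192 mL/hr × 9.9 hr = 79.39008 mL
Volume remaining = 224 − 79.39008 = 144.6099 mL
New rate:
Dose = 20 units/kg/hr × 81.36364 kg = 1627.273 units/hr
Rate = 1627.273 units/hr ÷ 111.6071 units/mL = 14.58036 mL/hr
Time remaining = 144.6099 mL ÷ 14.58036 mL/hr = 9.918128 hr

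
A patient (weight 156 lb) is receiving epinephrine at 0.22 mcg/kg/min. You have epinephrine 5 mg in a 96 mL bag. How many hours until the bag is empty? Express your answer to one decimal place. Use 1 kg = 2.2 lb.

5.3 hours

Weight = 156 lb ÷ 2.2 lb/kg = 70.90909 kg
Dose = 0.22 mcg/kg/min × 70.90909 kg = 15.6 mcg/min
15.6 mcg/min × 60 min/hr = 936 mcg/hr
Concentration = 5 mg ÷ 96 mL = 0.05208333 mg/mL = 52.08333 mcg/mL
Rate = 936 mcg/hr ÷ 52.08333 mcg/mL = 17.9712 mL/hr
Duration = 96 mL ÷ 17.9712 mL/hr = 5.34188 hr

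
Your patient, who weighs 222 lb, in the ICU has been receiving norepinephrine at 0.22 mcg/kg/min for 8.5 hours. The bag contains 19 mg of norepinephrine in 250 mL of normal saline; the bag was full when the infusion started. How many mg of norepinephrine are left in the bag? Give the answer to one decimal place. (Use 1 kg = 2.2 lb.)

7.7 mg

Weight = 222 lb ÷ 2.2 lb/kg = 100.9091 kg
Dose = 0.22 mcg/kg/min × 100.9091 kg = 22.2 mcg/min
22.2 mcg/min × 60 min/hr = 1332 mcg/hr
Concentration = 19 mg ÷ 250 mL = 0.076 mg/mL = 76 mcg/mL
Rate = 1332 mcg/hr ÷ 76 mcg/mL = 17.52632 mL/hr
Volume infused = 17.52632 mL/hr × 8.5 hr = 148.9737 mL
Volume remaining = 250 − 148.9737 = 101.0263 mL
Drug remaining = 101.0263 mL × 76 mcg/mL = 7678 mcg = 7.678 mg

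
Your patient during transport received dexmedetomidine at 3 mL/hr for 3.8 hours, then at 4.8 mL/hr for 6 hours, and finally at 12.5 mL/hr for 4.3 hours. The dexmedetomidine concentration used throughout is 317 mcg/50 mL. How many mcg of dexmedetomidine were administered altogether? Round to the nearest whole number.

596 mcg

Concentration = 317 mcg ÷ 50 mL = 6.34 mcg/mL
Stage 1: 3 mL/hr × 3.8 hr = 11.4 mL → 11.4 mL × 6.34 mcg/mL = 72.276 mcg
Stage 2: 4.8 mL/hr × 6 hr = 28.8 mL → 28.8 mL × 6.34 mcg/mL = 182.592 mcg
Stage 3: 12.5 mL/hr × 4.3 hr = 53.75 mL → 53.75 mL × 6.34 mcg/mL = 340.775 mcg
Total = 72.276 + 182.592 + 340.775 = 595.643 mcg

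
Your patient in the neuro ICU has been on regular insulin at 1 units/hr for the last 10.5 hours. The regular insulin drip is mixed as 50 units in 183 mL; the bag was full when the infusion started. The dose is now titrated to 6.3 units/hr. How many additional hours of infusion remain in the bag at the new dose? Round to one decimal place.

6.3 hours

Initial rate:
Concentration = 50 units ÷ 183 mL = 0.273224 units/mL
Rate = 1 units/hr ÷ 0.273224 units/mL = 3.66 mL/hr
Volume infused so far = 3.66 mL/hr × 10.5 hr = 38.43 mL
Volume remaining = 183 − 38.43 = 144.57 mL
New rate:
Rate = 6.3 units/hr ÷ 0.273224 units/mL = 23.058 mL/hr
Time remaining = 144.57 mL ÷ 23.058 mL/hr = 6.269841 hr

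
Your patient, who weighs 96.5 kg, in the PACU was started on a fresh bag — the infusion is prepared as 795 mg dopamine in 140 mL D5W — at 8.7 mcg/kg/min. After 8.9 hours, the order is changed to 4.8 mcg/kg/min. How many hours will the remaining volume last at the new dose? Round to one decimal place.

Initial rate:
Dose = 8.7 mcg/kg/min × 96.5 kg = 839.55 mcg/min
839.55 mcg/min × 60 min/hr = 50373 mcg/hr
Concentration = 795 mg ÷ 140 mL = 5.678571 mg/mL = 5678.571 mcg/mL
Rate = 50373 mcg/hr ÷ 5678.571 mcg/mL = 8.870717 mL/hr
Volume infused so far = 8.870717 mL/hr × 8.9 hr = 78.94938 mL
Volume remaining = 140 − 78.94938 = 61.05062 mL
New rate:
Dose = 4.8 mcg/kg/min × 96.5 kg = 463.2 mcg/min
463.2 mcg/min × 60 min/hr = 27792 mcg/hr
Rate = 27792 mcg/hr ÷ 5678.571 mcg/mL = 4.894189 mL/hr
Time remaining = 61.05062 mL ÷ 4.894189 mL/hr = 12.4741 hr

12.5 hours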